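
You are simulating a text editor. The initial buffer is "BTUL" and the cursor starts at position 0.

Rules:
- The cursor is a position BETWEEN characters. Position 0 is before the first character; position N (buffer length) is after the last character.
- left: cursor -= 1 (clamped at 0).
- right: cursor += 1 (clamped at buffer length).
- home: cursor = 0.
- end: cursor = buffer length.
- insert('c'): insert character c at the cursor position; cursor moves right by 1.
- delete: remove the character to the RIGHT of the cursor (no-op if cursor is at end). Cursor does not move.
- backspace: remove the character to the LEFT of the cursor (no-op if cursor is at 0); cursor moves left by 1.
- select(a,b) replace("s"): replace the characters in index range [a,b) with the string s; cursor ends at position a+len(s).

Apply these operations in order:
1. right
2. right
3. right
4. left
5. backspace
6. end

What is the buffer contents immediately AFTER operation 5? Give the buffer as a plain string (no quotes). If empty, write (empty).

After op 1 (right): buf='BTUL' cursor=1
After op 2 (right): buf='BTUL' cursor=2
After op 3 (right): buf='BTUL' cursor=3
After op 4 (left): buf='BTUL' cursor=2
After op 5 (backspace): buf='BUL' cursor=1

Answer: BUL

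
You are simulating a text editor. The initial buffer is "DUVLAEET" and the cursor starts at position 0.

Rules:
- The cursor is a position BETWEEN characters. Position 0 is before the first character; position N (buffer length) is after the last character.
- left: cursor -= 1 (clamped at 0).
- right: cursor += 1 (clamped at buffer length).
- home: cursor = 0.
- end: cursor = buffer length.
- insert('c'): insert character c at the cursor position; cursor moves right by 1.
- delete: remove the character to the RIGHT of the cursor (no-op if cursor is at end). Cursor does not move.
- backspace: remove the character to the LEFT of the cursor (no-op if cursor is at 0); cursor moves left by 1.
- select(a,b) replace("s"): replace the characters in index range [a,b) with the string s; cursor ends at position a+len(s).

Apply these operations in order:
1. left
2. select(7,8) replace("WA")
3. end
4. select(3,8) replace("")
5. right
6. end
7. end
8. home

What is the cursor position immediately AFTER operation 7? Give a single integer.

After op 1 (left): buf='DUVLAEET' cursor=0
After op 2 (select(7,8) replace("WA")): buf='DUVLAEEWA' cursor=9
After op 3 (end): buf='DUVLAEEWA' cursor=9
After op 4 (select(3,8) replace("")): buf='DUVA' cursor=3
After op 5 (right): buf='DUVA' cursor=4
After op 6 (end): buf='DUVA' cursor=4
After op 7 (end): buf='DUVA' cursor=4

Answer: 4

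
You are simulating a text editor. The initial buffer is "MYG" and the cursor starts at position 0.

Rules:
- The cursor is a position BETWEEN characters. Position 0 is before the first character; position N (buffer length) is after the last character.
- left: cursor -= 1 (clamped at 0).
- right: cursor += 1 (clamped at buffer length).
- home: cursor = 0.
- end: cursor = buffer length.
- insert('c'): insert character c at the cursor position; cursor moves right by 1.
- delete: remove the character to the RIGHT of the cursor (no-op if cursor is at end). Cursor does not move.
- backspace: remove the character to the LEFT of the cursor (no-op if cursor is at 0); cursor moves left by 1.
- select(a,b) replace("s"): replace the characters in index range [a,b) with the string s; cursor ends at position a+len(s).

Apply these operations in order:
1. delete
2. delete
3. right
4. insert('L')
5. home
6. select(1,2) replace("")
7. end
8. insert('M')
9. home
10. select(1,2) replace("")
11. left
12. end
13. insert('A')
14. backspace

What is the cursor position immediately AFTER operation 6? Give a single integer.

After op 1 (delete): buf='YG' cursor=0
After op 2 (delete): buf='G' cursor=0
After op 3 (right): buf='G' cursor=1
After op 4 (insert('L')): buf='GL' cursor=2
After op 5 (home): buf='GL' cursor=0
After op 6 (select(1,2) replace("")): buf='G' cursor=1

Answer: 1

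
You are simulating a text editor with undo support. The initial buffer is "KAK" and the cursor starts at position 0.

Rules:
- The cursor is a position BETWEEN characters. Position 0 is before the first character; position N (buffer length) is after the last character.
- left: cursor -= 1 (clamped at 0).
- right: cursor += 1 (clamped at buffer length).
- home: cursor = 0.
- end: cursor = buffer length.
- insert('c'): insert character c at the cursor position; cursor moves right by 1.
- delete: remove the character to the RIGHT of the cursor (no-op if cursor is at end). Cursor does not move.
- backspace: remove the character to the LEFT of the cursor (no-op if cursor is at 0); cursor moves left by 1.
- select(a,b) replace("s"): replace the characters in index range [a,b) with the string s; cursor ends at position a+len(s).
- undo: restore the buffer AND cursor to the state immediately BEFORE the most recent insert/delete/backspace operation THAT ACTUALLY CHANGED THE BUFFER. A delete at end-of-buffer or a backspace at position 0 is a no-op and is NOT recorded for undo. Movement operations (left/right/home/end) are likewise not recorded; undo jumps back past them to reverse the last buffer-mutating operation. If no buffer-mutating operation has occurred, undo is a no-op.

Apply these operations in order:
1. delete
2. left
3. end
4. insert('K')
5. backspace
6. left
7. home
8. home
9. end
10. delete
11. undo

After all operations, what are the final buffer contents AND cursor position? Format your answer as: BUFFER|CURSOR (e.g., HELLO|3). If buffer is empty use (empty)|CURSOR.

After op 1 (delete): buf='AK' cursor=0
After op 2 (left): buf='AK' cursor=0
After op 3 (end): buf='AK' cursor=2
After op 4 (insert('K')): buf='AKK' cursor=3
After op 5 (backspace): buf='AK' cursor=2
After op 6 (left): buf='AK' cursor=1
After op 7 (home): buf='AK' cursor=0
After op 8 (home): buf='AK' cursor=0
After op 9 (end): buf='AK' cursor=2
After op 10 (delete): buf='AK' cursor=2
After op 11 (undo): buf='AKK' cursor=3

Answer: AKK|3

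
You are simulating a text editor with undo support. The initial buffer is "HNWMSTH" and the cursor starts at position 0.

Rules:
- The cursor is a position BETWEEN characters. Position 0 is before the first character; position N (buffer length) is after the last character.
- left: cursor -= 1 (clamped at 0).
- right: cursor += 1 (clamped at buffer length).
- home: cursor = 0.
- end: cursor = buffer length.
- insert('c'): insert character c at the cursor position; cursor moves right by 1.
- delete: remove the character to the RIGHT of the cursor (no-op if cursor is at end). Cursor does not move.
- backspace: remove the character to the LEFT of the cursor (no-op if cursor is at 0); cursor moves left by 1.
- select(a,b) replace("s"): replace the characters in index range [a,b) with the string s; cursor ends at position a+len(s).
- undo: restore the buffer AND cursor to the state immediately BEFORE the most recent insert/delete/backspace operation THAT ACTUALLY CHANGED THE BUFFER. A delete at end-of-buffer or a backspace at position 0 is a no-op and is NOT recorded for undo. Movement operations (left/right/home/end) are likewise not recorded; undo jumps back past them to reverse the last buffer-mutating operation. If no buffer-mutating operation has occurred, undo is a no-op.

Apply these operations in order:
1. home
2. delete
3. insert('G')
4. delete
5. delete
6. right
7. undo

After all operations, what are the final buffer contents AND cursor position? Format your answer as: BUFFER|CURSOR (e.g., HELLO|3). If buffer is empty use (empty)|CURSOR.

Answer: GWMSTH|1

Derivation:
After op 1 (home): buf='HNWMSTH' cursor=0
After op 2 (delete): buf='NWMSTH' cursor=0
After op 3 (insert('G')): buf='GNWMSTH' cursor=1
After op 4 (delete): buf='GWMSTH' cursor=1
After op 5 (delete): buf='GMSTH' cursor=1
After op 6 (right): buf='GMSTH' cursor=2
After op 7 (undo): buf='GWMSTH' cursor=1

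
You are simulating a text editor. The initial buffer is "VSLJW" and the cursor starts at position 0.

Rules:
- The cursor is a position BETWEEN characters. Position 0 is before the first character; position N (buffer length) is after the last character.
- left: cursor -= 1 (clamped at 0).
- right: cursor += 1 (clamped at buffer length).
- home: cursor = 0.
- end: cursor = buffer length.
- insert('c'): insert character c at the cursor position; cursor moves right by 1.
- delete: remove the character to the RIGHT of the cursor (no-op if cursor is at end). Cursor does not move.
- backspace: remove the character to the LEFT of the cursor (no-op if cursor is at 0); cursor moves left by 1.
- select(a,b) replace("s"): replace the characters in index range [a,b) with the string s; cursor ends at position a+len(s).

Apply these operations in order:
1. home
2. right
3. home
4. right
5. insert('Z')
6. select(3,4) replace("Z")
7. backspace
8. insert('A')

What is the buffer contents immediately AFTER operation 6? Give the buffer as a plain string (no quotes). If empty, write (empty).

Answer: VZSZJW

Derivation:
After op 1 (home): buf='VSLJW' cursor=0
After op 2 (right): buf='VSLJW' cursor=1
After op 3 (home): buf='VSLJW' cursor=0
After op 4 (right): buf='VSLJW' cursor=1
After op 5 (insert('Z')): buf='VZSLJW' cursor=2
After op 6 (select(3,4) replace("Z")): buf='VZSZJW' cursor=4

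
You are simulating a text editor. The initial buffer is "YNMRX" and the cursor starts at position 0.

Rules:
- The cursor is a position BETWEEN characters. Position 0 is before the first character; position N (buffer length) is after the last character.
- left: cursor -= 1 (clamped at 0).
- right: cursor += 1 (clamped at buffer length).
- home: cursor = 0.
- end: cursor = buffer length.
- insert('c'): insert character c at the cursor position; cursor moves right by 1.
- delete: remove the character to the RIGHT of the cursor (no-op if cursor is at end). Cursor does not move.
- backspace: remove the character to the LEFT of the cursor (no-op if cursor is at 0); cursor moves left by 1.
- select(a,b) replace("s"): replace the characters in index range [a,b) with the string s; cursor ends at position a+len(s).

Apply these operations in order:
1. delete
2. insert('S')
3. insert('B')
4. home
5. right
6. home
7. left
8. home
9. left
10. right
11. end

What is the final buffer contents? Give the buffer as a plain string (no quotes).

After op 1 (delete): buf='NMRX' cursor=0
After op 2 (insert('S')): buf='SNMRX' cursor=1
After op 3 (insert('B')): buf='SBNMRX' cursor=2
After op 4 (home): buf='SBNMRX' cursor=0
After op 5 (right): buf='SBNMRX' cursor=1
After op 6 (home): buf='SBNMRX' cursor=0
After op 7 (left): buf='SBNMRX' cursor=0
After op 8 (home): buf='SBNMRX' cursor=0
After op 9 (left): buf='SBNMRX' cursor=0
After op 10 (right): buf='SBNMRX' cursor=1
After op 11 (end): buf='SBNMRX' cursor=6

Answer: SBNMRX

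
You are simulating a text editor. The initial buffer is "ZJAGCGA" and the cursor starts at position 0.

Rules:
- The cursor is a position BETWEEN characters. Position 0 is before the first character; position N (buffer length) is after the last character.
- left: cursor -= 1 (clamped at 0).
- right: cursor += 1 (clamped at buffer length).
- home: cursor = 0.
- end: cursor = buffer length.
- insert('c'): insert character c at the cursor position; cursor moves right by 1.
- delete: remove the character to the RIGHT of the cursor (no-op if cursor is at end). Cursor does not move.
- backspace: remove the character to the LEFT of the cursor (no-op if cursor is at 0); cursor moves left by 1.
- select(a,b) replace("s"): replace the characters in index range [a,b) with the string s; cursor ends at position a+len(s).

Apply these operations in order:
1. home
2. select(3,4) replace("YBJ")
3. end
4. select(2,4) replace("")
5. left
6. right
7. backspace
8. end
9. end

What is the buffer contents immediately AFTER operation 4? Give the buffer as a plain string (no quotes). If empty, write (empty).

Answer: ZJBJCGA

Derivation:
After op 1 (home): buf='ZJAGCGA' cursor=0
After op 2 (select(3,4) replace("YBJ")): buf='ZJAYBJCGA' cursor=6
After op 3 (end): buf='ZJAYBJCGA' cursor=9
After op 4 (select(2,4) replace("")): buf='ZJBJCGA' cursor=2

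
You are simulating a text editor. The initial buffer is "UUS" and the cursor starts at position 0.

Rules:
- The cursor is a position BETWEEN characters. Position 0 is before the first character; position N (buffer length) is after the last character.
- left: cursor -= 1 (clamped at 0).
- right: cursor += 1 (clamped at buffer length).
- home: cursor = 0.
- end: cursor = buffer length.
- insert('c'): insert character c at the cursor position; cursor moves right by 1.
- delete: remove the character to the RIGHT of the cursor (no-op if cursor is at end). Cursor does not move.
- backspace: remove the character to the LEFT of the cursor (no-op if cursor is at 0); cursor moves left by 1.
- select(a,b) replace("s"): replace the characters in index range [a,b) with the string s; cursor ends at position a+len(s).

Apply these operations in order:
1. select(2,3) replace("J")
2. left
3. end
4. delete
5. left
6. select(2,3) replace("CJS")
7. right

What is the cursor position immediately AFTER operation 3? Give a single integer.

Answer: 3

Derivation:
After op 1 (select(2,3) replace("J")): buf='UUJ' cursor=3
After op 2 (left): buf='UUJ' cursor=2
After op 3 (end): buf='UUJ' cursor=3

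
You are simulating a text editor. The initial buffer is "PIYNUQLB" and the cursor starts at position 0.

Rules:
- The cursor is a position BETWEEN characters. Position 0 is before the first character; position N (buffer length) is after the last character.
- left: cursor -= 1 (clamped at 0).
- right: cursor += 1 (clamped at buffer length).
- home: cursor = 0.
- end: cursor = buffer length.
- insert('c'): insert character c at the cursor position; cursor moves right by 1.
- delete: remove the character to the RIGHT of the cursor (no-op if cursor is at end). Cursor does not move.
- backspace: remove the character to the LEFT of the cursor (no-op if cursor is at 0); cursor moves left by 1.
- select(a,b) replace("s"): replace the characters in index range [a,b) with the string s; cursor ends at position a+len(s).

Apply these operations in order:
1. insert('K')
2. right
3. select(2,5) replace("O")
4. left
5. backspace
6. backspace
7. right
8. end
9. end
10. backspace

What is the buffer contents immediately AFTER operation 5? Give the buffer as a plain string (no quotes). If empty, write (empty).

Answer: KOUQLB

Derivation:
After op 1 (insert('K')): buf='KPIYNUQLB' cursor=1
After op 2 (right): buf='KPIYNUQLB' cursor=2
After op 3 (select(2,5) replace("O")): buf='KPOUQLB' cursor=3
After op 4 (left): buf='KPOUQLB' cursor=2
After op 5 (backspace): buf='KOUQLB' cursor=1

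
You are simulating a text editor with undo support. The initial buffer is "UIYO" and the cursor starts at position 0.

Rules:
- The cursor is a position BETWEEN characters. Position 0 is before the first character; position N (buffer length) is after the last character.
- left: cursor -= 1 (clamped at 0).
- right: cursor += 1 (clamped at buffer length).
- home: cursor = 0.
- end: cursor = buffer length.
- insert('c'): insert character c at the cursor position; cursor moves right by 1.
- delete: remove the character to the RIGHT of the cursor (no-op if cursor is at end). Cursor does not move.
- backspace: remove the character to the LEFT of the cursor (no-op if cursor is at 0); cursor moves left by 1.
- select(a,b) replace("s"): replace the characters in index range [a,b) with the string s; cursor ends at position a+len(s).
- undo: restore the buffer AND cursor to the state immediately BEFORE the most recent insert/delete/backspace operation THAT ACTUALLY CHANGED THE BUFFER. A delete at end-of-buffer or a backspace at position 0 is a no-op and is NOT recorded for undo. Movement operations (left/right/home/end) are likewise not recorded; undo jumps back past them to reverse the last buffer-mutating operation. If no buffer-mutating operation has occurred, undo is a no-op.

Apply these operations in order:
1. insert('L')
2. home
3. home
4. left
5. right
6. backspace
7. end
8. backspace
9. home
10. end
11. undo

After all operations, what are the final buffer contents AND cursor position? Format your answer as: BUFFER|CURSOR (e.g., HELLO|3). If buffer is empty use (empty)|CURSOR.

After op 1 (insert('L')): buf='LUIYO' cursor=1
After op 2 (home): buf='LUIYO' cursor=0
After op 3 (home): buf='LUIYO' cursor=0
After op 4 (left): buf='LUIYO' cursor=0
After op 5 (right): buf='LUIYO' cursor=1
After op 6 (backspace): buf='UIYO' cursor=0
After op 7 (end): buf='UIYO' cursor=4
After op 8 (backspace): buf='UIY' cursor=3
After op 9 (home): buf='UIY' cursor=0
After op 10 (end): buf='UIY' cursor=3
After op 11 (undo): buf='UIYO' cursor=4

Answer: UIYO|4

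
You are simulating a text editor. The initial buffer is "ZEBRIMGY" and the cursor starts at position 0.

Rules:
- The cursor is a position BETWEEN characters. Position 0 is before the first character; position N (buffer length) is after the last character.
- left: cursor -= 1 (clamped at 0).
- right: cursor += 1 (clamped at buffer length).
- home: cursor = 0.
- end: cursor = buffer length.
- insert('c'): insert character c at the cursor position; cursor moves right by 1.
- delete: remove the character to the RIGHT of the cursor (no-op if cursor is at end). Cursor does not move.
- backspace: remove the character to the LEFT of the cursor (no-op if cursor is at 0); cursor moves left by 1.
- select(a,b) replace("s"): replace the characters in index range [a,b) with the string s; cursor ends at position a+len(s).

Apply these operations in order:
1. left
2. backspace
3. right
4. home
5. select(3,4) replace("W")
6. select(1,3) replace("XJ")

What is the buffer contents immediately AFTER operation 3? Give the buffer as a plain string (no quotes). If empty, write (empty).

Answer: ZEBRIMGY

Derivation:
After op 1 (left): buf='ZEBRIMGY' cursor=0
After op 2 (backspace): buf='ZEBRIMGY' cursor=0
After op 3 (right): buf='ZEBRIMGY' cursor=1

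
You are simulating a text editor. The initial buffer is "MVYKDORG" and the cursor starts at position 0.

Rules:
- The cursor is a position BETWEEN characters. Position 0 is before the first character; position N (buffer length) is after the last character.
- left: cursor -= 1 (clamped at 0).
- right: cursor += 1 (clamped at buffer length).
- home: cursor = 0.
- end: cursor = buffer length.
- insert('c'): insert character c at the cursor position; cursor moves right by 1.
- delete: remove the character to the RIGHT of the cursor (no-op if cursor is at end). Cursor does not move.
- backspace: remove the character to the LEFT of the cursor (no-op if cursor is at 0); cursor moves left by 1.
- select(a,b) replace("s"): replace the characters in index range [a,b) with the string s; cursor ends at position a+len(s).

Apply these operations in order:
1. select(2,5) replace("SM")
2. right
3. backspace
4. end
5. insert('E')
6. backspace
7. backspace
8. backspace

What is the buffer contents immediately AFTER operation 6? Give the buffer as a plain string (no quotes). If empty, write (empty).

After op 1 (select(2,5) replace("SM")): buf='MVSMORG' cursor=4
After op 2 (right): buf='MVSMORG' cursor=5
After op 3 (backspace): buf='MVSMRG' cursor=4
After op 4 (end): buf='MVSMRG' cursor=6
After op 5 (insert('E')): buf='MVSMRGE' cursor=7
After op 6 (backspace): buf='MVSMRG' cursor=6

Answer: MVSMRG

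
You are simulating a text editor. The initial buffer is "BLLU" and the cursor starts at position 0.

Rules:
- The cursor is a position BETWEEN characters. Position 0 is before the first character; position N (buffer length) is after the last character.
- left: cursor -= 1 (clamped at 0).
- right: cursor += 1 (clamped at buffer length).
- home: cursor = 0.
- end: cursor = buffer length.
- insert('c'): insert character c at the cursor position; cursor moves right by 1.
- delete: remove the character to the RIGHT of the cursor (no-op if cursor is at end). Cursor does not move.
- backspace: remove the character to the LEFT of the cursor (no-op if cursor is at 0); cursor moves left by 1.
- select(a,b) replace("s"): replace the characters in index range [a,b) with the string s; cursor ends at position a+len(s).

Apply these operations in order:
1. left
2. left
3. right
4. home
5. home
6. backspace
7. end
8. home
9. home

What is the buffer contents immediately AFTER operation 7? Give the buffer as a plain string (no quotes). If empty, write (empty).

After op 1 (left): buf='BLLU' cursor=0
After op 2 (left): buf='BLLU' cursor=0
After op 3 (right): buf='BLLU' cursor=1
After op 4 (home): buf='BLLU' cursor=0
After op 5 (home): buf='BLLU' cursor=0
After op 6 (backspace): buf='BLLU' cursor=0
After op 7 (end): buf='BLLU' cursor=4

Answer: BLLU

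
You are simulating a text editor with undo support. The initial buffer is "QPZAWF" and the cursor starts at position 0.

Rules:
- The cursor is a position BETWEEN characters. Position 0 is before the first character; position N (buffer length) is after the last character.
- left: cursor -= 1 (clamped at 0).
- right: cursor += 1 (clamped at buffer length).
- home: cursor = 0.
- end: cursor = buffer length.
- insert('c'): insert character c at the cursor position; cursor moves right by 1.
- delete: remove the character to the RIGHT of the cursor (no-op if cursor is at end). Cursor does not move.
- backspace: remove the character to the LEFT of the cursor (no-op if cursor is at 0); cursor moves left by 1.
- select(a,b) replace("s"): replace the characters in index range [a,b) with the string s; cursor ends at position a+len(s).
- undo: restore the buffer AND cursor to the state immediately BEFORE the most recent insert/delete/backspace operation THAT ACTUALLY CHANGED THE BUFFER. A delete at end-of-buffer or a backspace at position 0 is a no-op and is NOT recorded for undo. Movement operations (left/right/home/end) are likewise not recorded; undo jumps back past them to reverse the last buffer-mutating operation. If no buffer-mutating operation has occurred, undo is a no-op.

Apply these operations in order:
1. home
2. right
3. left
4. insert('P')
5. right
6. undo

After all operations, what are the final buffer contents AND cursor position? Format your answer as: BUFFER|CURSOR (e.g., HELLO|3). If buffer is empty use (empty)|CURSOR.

After op 1 (home): buf='QPZAWF' cursor=0
After op 2 (right): buf='QPZAWF' cursor=1
After op 3 (left): buf='QPZAWF' cursor=0
After op 4 (insert('P')): buf='PQPZAWF' cursor=1
After op 5 (right): buf='PQPZAWF' cursor=2
After op 6 (undo): buf='QPZAWF' cursor=0

Answer: QPZAWF|0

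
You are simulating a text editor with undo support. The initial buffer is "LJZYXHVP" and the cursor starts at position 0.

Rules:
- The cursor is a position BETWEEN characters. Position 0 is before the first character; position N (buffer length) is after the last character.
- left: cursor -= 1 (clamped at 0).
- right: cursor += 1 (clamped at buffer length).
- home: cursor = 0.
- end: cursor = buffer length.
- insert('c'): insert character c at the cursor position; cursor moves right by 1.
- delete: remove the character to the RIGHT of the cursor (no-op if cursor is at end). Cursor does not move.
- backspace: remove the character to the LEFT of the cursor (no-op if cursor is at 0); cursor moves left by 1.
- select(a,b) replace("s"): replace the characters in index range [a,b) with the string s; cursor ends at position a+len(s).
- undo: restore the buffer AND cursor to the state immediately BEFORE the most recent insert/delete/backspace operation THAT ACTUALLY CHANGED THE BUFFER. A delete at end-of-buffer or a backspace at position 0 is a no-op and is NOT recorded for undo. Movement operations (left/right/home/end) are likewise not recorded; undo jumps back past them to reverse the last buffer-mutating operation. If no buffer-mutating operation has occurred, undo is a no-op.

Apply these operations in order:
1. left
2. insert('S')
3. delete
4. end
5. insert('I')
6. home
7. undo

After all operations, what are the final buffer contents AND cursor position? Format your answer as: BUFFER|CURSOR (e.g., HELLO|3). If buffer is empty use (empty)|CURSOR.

Answer: SJZYXHVP|8

Derivation:
After op 1 (left): buf='LJZYXHVP' cursor=0
After op 2 (insert('S')): buf='SLJZYXHVP' cursor=1
After op 3 (delete): buf='SJZYXHVP' cursor=1
After op 4 (end): buf='SJZYXHVP' cursor=8
After op 5 (insert('I')): buf='SJZYXHVPI' cursor=9
After op 6 (home): buf='SJZYXHVPI' cursor=0
After op 7 (undo): buf='SJZYXHVP' cursor=8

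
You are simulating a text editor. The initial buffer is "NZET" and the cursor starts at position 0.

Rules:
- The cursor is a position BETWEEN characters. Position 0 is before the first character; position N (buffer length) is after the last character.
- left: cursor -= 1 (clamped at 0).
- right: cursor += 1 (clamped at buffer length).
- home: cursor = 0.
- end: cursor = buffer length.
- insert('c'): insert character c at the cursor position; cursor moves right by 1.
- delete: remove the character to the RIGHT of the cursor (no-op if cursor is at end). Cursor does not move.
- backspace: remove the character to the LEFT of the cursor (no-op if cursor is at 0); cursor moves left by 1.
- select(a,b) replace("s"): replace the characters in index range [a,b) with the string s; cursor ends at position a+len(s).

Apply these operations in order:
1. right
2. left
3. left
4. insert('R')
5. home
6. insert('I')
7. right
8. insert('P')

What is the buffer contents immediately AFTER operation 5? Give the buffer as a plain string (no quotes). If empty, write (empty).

Answer: RNZET

Derivation:
After op 1 (right): buf='NZET' cursor=1
After op 2 (left): buf='NZET' cursor=0
After op 3 (left): buf='NZET' cursor=0
After op 4 (insert('R')): buf='RNZET' cursor=1
After op 5 (home): buf='RNZET' cursor=0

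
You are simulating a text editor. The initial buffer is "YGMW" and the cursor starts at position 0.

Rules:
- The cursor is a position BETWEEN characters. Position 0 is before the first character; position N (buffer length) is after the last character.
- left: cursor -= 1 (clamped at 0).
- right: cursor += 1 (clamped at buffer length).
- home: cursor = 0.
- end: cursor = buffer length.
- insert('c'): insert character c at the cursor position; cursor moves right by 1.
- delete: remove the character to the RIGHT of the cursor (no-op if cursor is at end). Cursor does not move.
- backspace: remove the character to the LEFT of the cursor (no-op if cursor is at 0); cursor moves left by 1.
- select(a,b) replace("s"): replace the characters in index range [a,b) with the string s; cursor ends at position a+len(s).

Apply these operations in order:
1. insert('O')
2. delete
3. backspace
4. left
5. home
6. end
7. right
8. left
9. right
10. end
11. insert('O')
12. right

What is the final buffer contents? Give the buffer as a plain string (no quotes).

After op 1 (insert('O')): buf='OYGMW' cursor=1
After op 2 (delete): buf='OGMW' cursor=1
After op 3 (backspace): buf='GMW' cursor=0
After op 4 (left): buf='GMW' cursor=0
After op 5 (home): buf='GMW' cursor=0
After op 6 (end): buf='GMW' cursor=3
After op 7 (right): buf='GMW' cursor=3
After op 8 (left): buf='GMW' cursor=2
After op 9 (right): buf='GMW' cursor=3
After op 10 (end): buf='GMW' cursor=3
After op 11 (insert('O')): buf='GMWO' cursor=4
After op 12 (right): buf='GMWO' cursor=4

Answer: GMWO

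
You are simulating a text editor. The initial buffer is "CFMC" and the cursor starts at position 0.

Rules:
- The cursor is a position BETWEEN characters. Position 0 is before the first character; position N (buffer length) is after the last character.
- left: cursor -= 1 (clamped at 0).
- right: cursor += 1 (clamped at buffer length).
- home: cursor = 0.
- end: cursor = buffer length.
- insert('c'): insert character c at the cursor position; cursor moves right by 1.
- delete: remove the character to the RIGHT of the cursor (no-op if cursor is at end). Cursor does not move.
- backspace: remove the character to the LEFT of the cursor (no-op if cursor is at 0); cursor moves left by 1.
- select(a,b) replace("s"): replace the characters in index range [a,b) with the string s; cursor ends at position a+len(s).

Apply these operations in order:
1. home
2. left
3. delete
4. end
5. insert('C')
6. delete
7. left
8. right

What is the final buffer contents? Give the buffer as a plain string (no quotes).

Answer: FMCC

Derivation:
After op 1 (home): buf='CFMC' cursor=0
After op 2 (left): buf='CFMC' cursor=0
After op 3 (delete): buf='FMC' cursor=0
After op 4 (end): buf='FMC' cursor=3
After op 5 (insert('C')): buf='FMCC' cursor=4
After op 6 (delete): buf='FMCC' cursor=4
After op 7 (left): buf='FMCC' cursor=3
After op 8 (right): buf='FMCC' cursor=4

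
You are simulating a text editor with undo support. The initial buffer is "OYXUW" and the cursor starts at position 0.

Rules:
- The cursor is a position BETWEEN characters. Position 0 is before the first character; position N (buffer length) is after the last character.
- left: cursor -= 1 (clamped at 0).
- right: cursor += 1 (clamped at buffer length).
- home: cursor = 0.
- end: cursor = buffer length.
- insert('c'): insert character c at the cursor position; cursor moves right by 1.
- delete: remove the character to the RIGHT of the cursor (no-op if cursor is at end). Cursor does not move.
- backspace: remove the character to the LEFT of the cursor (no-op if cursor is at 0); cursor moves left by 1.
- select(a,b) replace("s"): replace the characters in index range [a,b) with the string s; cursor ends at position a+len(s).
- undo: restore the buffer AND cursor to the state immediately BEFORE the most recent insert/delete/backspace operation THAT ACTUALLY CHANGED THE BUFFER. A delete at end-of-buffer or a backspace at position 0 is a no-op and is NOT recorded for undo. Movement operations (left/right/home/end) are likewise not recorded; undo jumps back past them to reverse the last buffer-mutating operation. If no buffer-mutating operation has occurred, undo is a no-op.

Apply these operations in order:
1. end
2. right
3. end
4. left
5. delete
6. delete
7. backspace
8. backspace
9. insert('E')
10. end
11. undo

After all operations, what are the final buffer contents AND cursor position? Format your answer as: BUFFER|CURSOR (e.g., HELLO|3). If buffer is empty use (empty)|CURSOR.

Answer: OY|2

Derivation:
After op 1 (end): buf='OYXUW' cursor=5
After op 2 (right): buf='OYXUW' cursor=5
After op 3 (end): buf='OYXUW' cursor=5
After op 4 (left): buf='OYXUW' cursor=4
After op 5 (delete): buf='OYXU' cursor=4
After op 6 (delete): buf='OYXU' cursor=4
After op 7 (backspace): buf='OYX' cursor=3
After op 8 (backspace): buf='OY' cursor=2
After op 9 (insert('E')): buf='OYE' cursor=3
After op 10 (end): buf='OYE' cursor=3
After op 11 (undo): buf='OY' cursor=2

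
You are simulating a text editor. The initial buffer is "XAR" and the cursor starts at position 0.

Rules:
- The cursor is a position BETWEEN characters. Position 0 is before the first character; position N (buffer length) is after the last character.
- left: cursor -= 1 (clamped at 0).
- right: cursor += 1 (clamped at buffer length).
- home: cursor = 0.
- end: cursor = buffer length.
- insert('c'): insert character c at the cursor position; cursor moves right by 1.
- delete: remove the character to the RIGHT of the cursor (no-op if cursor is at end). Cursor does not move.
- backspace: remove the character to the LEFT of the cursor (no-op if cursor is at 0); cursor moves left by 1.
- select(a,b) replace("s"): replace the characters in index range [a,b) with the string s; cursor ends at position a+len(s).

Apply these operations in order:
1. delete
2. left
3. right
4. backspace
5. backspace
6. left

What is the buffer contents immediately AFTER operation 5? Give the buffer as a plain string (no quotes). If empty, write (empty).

After op 1 (delete): buf='AR' cursor=0
After op 2 (left): buf='AR' cursor=0
After op 3 (right): buf='AR' cursor=1
After op 4 (backspace): buf='R' cursor=0
After op 5 (backspace): buf='R' cursor=0

Answer: R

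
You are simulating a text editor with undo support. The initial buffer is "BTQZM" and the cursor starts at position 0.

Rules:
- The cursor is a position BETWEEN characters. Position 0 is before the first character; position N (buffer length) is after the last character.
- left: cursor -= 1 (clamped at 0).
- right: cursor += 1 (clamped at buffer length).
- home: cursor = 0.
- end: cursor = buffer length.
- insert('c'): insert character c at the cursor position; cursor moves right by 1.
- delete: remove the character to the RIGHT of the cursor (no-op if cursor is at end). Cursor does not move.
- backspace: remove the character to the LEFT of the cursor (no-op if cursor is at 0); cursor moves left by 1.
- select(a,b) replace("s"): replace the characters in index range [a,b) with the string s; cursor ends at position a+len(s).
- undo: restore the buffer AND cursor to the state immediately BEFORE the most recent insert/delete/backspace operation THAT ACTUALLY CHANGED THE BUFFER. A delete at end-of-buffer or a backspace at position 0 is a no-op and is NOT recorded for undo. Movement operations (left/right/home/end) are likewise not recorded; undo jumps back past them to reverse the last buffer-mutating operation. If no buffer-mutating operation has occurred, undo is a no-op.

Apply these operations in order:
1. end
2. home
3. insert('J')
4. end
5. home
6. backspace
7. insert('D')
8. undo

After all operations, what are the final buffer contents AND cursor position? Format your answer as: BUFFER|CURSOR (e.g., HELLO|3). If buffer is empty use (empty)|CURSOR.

Answer: JBTQZM|0

Derivation:
After op 1 (end): buf='BTQZM' cursor=5
After op 2 (home): buf='BTQZM' cursor=0
After op 3 (insert('J')): buf='JBTQZM' cursor=1
After op 4 (end): buf='JBTQZM' cursor=6
After op 5 (home): buf='JBTQZM' cursor=0
After op 6 (backspace): buf='JBTQZM' cursor=0
After op 7 (insert('D')): buf='DJBTQZM' cursor=1
After op 8 (undo): buf='JBTQZM' cursor=0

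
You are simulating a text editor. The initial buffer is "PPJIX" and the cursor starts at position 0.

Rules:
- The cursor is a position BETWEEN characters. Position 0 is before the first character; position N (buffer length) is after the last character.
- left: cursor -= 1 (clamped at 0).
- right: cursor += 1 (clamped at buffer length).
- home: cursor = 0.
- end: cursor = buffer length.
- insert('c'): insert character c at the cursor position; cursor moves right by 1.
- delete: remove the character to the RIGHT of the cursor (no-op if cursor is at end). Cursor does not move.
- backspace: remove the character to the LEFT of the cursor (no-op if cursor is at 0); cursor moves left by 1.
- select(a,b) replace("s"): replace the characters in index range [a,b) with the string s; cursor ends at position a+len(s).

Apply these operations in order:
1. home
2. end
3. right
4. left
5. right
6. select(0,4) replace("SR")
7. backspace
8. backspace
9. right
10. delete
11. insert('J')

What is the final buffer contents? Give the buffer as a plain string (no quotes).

After op 1 (home): buf='PPJIX' cursor=0
After op 2 (end): buf='PPJIX' cursor=5
After op 3 (right): buf='PPJIX' cursor=5
After op 4 (left): buf='PPJIX' cursor=4
After op 5 (right): buf='PPJIX' cursor=5
After op 6 (select(0,4) replace("SR")): buf='SRX' cursor=2
After op 7 (backspace): buf='SX' cursor=1
After op 8 (backspace): buf='X' cursor=0
After op 9 (right): buf='X' cursor=1
After op 10 (delete): buf='X' cursor=1
After op 11 (insert('J')): buf='XJ' cursor=2

Answer: XJ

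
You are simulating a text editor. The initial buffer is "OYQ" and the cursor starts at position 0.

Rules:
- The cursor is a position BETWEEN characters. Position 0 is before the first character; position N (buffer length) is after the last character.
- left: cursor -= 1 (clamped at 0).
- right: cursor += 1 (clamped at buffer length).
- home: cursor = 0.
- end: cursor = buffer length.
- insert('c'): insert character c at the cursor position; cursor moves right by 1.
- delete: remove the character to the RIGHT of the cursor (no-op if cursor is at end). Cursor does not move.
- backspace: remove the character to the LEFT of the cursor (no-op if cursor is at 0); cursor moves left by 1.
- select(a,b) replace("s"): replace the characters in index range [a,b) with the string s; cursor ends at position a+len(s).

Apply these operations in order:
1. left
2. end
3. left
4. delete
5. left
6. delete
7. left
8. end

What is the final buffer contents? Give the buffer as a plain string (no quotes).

Answer: O

Derivation:
After op 1 (left): buf='OYQ' cursor=0
After op 2 (end): buf='OYQ' cursor=3
After op 3 (left): buf='OYQ' cursor=2
After op 4 (delete): buf='OY' cursor=2
After op 5 (left): buf='OY' cursor=1
After op 6 (delete): buf='O' cursor=1
After op 7 (left): buf='O' cursor=0
After op 8 (end): buf='O' cursor=1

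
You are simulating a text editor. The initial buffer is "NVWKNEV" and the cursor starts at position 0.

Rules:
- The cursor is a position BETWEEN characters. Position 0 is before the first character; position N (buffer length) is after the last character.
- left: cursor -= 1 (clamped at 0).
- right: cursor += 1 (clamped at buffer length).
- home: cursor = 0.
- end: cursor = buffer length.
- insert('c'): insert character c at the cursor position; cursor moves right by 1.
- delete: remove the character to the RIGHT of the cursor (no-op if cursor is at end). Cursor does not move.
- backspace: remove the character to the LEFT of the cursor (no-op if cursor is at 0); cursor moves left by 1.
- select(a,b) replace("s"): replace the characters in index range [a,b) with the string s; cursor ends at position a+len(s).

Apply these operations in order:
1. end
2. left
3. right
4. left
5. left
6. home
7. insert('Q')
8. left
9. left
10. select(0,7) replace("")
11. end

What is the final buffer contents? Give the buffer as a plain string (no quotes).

Answer: V

Derivation:
After op 1 (end): buf='NVWKNEV' cursor=7
After op 2 (left): buf='NVWKNEV' cursor=6
After op 3 (right): buf='NVWKNEV' cursor=7
After op 4 (left): buf='NVWKNEV' cursor=6
After op 5 (left): buf='NVWKNEV' cursor=5
After op 6 (home): buf='NVWKNEV' cursor=0
After op 7 (insert('Q')): buf='QNVWKNEV' cursor=1
After op 8 (left): buf='QNVWKNEV' cursor=0
After op 9 (left): buf='QNVWKNEV' cursor=0
After op 10 (select(0,7) replace("")): buf='V' cursor=0
After op 11 (end): buf='V' cursor=1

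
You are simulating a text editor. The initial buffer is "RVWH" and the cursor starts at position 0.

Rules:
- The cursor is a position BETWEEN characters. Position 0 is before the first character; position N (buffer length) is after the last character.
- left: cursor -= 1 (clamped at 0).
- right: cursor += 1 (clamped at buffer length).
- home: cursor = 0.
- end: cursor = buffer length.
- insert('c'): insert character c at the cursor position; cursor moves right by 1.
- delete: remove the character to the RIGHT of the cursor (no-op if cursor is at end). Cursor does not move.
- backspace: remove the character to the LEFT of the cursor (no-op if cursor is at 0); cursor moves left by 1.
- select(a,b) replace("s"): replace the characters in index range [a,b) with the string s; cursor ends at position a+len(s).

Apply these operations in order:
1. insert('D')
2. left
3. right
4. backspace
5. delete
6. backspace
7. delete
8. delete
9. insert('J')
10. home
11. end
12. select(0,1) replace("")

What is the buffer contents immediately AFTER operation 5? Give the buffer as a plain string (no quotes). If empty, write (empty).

Answer: VWH

Derivation:
After op 1 (insert('D')): buf='DRVWH' cursor=1
After op 2 (left): buf='DRVWH' cursor=0
After op 3 (right): buf='DRVWH' cursor=1
After op 4 (backspace): buf='RVWH' cursor=0
After op 5 (delete): buf='VWH' cursor=0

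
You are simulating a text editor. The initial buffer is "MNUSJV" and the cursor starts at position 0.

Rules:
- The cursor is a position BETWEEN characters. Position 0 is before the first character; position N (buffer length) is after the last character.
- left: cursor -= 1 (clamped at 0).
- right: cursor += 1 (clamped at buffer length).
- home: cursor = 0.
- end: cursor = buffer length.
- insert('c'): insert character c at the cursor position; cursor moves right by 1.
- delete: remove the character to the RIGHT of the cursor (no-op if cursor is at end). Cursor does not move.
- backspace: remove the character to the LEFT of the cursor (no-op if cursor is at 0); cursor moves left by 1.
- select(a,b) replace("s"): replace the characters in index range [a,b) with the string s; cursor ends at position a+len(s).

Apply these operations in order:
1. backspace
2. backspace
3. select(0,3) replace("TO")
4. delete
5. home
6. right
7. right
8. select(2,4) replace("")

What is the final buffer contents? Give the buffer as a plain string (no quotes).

Answer: TO

Derivation:
After op 1 (backspace): buf='MNUSJV' cursor=0
After op 2 (backspace): buf='MNUSJV' cursor=0
After op 3 (select(0,3) replace("TO")): buf='TOSJV' cursor=2
After op 4 (delete): buf='TOJV' cursor=2
After op 5 (home): buf='TOJV' cursor=0
After op 6 (right): buf='TOJV' cursor=1
After op 7 (right): buf='TOJV' cursor=2
After op 8 (select(2,4) replace("")): buf='TO' cursor=2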